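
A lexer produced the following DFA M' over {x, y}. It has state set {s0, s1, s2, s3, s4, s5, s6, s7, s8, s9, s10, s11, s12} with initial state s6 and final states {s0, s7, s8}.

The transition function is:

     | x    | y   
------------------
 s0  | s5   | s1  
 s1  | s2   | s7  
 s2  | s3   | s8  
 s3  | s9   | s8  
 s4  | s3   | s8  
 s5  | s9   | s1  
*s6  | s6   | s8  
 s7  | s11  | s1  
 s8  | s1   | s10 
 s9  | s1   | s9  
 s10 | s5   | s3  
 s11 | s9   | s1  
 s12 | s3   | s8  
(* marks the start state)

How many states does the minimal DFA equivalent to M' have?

First remove the unreachable states {s0,s4,s12}; 10 states remain.
Start with accepting vs non-accepting: {s7,s8} | {s1,s2,s3,s5,s6,s9,s10,s11}.
Split {s1,s2,s3,s5,s6,s9,s10,s11} by δ(·,y) → {s1,s2,s3,s6} and {s5,s9,s10,s11}.
Refine {s7,s8} on symbol x: members go to different blocks, giving {s7} and {s8}.
On input x, block {s1,s2,s3,s6} splits into {s1,s2,s6} and {s3}.
Refine {s1,s2,s6} on symbol x: members go to different blocks, giving {s1,s6} and {s2}.
On input x, block {s1,s6} splits into {s1} and {s6}.
On input x, block {s5,s9,s10,s11} splits into {s5,s10,s11} and {s9}.
On input x, block {s5,s10,s11} splits into {s5,s11} and {s10}.
Stable partition: {s7} | {s1} | {s5,s11} | {s8} | {s3} | {s2} | {s6} | {s9} | {s10} — 9 equivalence classes.

9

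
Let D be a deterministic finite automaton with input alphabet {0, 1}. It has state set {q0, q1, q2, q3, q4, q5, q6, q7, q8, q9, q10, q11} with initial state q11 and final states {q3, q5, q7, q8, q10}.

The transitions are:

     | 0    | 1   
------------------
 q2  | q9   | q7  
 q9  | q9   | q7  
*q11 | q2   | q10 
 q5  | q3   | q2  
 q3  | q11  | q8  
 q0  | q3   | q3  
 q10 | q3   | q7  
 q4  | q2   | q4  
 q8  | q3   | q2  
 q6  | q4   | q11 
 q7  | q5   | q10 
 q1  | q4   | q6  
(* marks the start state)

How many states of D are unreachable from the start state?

4

BFS from q11 reaches {q2, q3, q5, q7, q8, q9, q10, q11}; the 4 state(s) q0, q1, q4, q6 are never visited.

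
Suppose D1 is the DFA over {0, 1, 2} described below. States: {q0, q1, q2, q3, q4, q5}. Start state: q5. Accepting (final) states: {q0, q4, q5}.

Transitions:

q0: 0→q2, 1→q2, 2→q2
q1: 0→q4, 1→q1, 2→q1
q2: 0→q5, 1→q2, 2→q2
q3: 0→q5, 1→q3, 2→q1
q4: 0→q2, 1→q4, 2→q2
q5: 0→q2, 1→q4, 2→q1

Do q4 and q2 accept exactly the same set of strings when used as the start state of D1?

First remove the unreachable states {q0,q3}; 4 states remain.
Start with accepting vs non-accepting: {q4,q5} | {q1,q2}.
Stable partition: {q4,q5} | {q1,q2} — 2 equivalence classes.
q4 and q2 end up in different blocks, so they are distinguishable. For instance, the string 'ε' is accepted from only q4.

No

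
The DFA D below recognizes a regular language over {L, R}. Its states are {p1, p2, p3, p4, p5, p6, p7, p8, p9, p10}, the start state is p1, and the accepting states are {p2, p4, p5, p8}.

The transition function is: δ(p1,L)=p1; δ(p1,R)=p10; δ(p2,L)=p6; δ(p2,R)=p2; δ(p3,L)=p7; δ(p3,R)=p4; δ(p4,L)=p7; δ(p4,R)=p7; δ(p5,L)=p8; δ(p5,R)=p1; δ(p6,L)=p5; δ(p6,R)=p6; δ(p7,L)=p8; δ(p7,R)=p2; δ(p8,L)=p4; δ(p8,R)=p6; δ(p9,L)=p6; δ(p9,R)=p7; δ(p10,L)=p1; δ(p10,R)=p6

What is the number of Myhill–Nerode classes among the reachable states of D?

Reachable states from the start: {p1,p2,p4,p5,p6,p7,p8,p10}. Unreachable: {p3,p9} — drop them.
Initial partition by acceptance: {p2,p4,p5,p8} | {p1,p6,p7,p10}.
Refine {p2,p4,p5,p8} on symbol L: members go to different blocks, giving {p2,p4} and {p5,p8}.
Split {p2,p4} by δ(·,R) → {p2} and {p4}.
Refine {p1,p6,p7,p10} on symbol L: members go to different blocks, giving {p1,p10} and {p6,p7}.
Refine {p1,p10} on symbol R: members go to different blocks, giving {p1} and {p10}.
Refine {p5,p8} on symbol L: members go to different blocks, giving {p5} and {p8}.
Split {p6,p7} by δ(·,L) → {p6} and {p7}.
No further refinement is possible. Final partition (8 blocks): {p2} | {p1} | {p5} | {p4} | {p6} | {p10} | {p8} | {p7}.

8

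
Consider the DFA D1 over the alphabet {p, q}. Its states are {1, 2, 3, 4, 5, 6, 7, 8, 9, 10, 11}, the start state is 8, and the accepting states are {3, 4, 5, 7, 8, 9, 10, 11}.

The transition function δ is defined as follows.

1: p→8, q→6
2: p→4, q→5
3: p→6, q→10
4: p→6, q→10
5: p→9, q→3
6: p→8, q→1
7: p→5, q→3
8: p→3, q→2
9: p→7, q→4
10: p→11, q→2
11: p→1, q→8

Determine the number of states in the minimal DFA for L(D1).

5

Every state is reachable, so we keep all 11.
P0 = {3,4,5,7,8,9,10,11} | {1,2,6}.
On input p, block {3,4,5,7,8,9,10,11} splits into {5,7,8,9,10} and {3,4,11}.
Refine {5,7,8,9,10} on symbol p: members go to different blocks, giving {5,7,9} and {8,10}.
Split {1,2,6} by δ(·,p) → {1,6} and {2}.
The partition is now stable with 5 blocks: {5,7,9} | {1,6} | {3,4,11} | {8,10} | {2}.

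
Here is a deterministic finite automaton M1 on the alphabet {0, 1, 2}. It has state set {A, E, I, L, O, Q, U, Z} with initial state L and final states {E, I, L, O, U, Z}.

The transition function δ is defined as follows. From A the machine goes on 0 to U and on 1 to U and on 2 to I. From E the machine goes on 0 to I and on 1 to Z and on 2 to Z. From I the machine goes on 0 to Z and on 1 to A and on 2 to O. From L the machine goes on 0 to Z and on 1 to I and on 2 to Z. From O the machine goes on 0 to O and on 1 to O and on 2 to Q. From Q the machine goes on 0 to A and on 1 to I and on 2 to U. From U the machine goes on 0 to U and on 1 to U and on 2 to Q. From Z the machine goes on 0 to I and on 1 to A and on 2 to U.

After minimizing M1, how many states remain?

First remove the unreachable states {E}; 7 states remain.
Initial partition by acceptance: {I,L,O,U,Z} | {A,Q}.
On input 1, block {I,L,O,U,Z} splits into {L,O,U} and {I,Z}.
Split {L,O,U} by δ(·,0) → {O,U} and {L}.
Refine {A,Q} on symbol 0: members go to different blocks, giving {Q} and {A}.
The partition is now stable with 5 blocks: {O,U} | {Q} | {I,Z} | {L} | {A}.

5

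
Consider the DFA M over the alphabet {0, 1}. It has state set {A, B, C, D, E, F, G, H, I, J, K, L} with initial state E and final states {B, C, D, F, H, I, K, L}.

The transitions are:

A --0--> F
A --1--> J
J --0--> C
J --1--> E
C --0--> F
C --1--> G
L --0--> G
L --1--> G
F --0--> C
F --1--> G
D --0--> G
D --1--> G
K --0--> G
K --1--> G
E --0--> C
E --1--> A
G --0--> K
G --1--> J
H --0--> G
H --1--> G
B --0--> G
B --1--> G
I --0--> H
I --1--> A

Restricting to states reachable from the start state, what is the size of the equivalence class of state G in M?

1

Reachable states from the start: {A,C,E,F,G,J,K}. Unreachable: {B,D,H,I,L} — drop them.
Initial partition by acceptance: {C,F,K} | {A,E,G,J}.
Split {C,F,K} by δ(·,0) → {C,F} and {K}.
Refine {A,E,G,J} on symbol 0: members go to different blocks, giving {A,E,J} and {G}.
Stable partition: {C,F} | {A,E,J} | {K} | {G} — 4 equivalence classes.
The equivalence class containing G is {G}, of size 1.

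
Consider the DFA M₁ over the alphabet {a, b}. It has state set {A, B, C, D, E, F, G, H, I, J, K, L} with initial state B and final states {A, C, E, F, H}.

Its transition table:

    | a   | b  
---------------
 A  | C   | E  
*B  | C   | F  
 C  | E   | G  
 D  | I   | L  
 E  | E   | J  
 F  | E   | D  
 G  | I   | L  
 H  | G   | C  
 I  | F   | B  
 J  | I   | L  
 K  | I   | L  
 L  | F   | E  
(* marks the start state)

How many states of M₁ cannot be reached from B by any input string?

3

No path from B leads to A, H, K; the other 9 states are all reachable.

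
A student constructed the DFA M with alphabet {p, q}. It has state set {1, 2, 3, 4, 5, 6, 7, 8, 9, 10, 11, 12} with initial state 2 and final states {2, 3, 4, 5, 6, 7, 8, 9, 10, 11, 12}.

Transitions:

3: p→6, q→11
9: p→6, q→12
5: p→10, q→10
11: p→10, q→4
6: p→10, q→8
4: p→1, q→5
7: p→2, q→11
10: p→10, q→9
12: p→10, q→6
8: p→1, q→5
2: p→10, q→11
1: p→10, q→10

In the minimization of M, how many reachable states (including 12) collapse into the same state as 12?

2

Reachable states from the start: {1,2,4,5,6,8,9,10,11,12}. Unreachable: {3,7} — drop them.
P0 = {2,4,5,6,8,9,10,11,12} | {1}.
Split {2,4,5,6,8,9,10,11,12} by δ(·,p) → {2,5,6,9,10,11,12} and {4,8}.
Refine {2,5,6,9,10,11,12} on symbol q: members go to different blocks, giving {2,5,9,10,12} and {6,11}.
On input p, block {2,5,9,10,12} splits into {2,5,10,12} and {9}.
On input q, block {2,5,10,12} splits into {2,12} and {5} and {10}.
Stable partition: {2,12} | {1} | {4,8} | {6,11} | {9} | {5} | {10} — 7 equivalence classes.
State 12 belongs to the block {2,12}, which has 2 states.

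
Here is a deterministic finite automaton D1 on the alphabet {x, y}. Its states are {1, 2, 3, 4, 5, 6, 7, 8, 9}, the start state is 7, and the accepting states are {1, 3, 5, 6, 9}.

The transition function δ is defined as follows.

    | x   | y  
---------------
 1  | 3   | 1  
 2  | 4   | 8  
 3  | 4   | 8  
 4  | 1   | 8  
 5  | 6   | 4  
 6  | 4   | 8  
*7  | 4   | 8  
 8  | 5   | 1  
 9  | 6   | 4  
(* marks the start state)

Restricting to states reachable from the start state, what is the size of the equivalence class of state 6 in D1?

2

Reachable states from the start: {1,3,4,5,6,7,8}. Unreachable: {2,9} — drop them.
Start with accepting vs non-accepting: {1,3,5,6} | {4,7,8}.
On input x, block {1,3,5,6} splits into {1,5} and {3,6}.
Split {1,5} by δ(·,y) → {1} and {5}.
Refine {4,7,8} on symbol x: members go to different blocks, giving {4} and {7} and {8}.
Stable partition: {1} | {4} | {3,6} | {5} | {7} | {8} — 6 equivalence classes.
State 6 belongs to the block {3,6}, which has 2 states.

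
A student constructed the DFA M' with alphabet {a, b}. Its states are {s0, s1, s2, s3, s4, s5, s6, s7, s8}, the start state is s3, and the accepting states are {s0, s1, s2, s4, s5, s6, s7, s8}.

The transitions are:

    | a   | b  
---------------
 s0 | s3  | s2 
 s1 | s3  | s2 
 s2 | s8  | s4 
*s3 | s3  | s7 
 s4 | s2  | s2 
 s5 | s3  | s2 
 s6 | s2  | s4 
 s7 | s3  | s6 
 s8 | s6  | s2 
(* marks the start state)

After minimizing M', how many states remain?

First remove the unreachable states {s0,s1,s5}; 6 states remain.
Start with accepting vs non-accepting: {s2,s4,s6,s7,s8} | {s3}.
Split {s2,s4,s6,s7,s8} by δ(·,a) → {s2,s4,s6,s8} and {s7}.
No further refinement is possible. Final partition (3 blocks): {s2,s4,s6,s8} | {s3} | {s7}.

3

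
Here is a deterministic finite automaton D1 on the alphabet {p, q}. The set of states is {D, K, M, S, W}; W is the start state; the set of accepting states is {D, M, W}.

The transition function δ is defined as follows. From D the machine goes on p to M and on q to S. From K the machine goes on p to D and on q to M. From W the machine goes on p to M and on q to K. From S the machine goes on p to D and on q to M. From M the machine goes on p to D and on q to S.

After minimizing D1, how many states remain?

All states are reachable from the start state.
Initial partition by acceptance: {D,M,W} | {K,S}.
Stable partition: {D,M,W} | {K,S} — 2 equivalence classes.

2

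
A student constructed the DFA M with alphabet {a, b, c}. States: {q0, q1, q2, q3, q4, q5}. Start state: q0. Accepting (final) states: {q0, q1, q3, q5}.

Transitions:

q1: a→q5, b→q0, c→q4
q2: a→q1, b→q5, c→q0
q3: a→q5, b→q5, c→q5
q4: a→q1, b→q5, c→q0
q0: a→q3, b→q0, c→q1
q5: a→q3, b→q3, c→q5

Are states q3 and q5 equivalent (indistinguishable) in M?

States {q2} cannot be reached from the start state, so discard them.
P0 = {q0,q1,q3,q5} | {q4}.
On input c, block {q0,q1,q3,q5} splits into {q0,q3,q5} and {q1}.
On input c, block {q0,q3,q5} splits into {q3,q5} and {q0}.
Stable partition: {q3,q5} | {q4} | {q1} | {q0} — 4 equivalence classes.
q3 and q5 lie in the same block of the stable partition, so they are equivalent — no string distinguishes them.

Yes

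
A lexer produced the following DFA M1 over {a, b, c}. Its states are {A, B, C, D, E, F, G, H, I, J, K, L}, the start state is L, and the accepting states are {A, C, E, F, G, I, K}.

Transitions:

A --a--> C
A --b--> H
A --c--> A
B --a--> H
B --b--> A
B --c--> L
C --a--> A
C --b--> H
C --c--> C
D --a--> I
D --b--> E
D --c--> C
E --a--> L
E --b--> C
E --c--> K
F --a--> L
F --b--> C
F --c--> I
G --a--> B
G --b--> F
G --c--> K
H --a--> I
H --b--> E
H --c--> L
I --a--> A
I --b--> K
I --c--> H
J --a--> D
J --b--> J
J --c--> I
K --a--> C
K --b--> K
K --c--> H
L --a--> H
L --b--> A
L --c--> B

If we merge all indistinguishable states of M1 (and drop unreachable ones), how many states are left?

5

States {D,F,G,J} cannot be reached from the start state, so discard them.
P0 = {A,C,E,I,K} | {B,H,L}.
On input a, block {A,C,E,I,K} splits into {A,C,I,K} and {E}.
On input b, block {A,C,I,K} splits into {A,C} and {I,K}.
On input a, block {B,H,L} splits into {B,L} and {H}.
No further refinement is possible. Final partition (5 blocks): {A,C} | {B,L} | {E} | {I,K} | {H}.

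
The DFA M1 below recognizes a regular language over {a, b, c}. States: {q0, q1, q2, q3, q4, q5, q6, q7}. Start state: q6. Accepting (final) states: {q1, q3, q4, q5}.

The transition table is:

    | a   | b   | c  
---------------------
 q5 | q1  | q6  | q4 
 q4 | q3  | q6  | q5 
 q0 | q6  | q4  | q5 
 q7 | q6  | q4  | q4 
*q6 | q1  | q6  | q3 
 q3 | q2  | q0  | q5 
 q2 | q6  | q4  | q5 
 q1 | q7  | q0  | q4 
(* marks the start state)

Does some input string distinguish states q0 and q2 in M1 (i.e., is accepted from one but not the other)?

No

All states are reachable from the start state.
Initial partition by acceptance: {q1,q3,q4,q5} | {q0,q2,q6,q7}.
Split {q1,q3,q4,q5} by δ(·,a) → {q1,q3} and {q4,q5}.
Split {q0,q2,q6,q7} by δ(·,a) → {q0,q2,q7} and {q6}.
No further refinement is possible. Final partition (4 blocks): {q1,q3} | {q0,q2,q7} | {q4,q5} | {q6}.
q0 and q2 lie in the same block of the stable partition, so they are equivalent — no string distinguishes them.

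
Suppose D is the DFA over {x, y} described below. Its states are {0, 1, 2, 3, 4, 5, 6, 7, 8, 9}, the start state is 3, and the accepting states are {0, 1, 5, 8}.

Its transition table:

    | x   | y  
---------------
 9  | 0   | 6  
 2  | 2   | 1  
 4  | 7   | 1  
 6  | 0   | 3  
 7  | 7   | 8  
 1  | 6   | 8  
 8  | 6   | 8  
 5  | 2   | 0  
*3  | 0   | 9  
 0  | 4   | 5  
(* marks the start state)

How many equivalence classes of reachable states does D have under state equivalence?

4

Initial partition by acceptance: {0,1,5,8} | {2,3,4,6,7,9}.
On input x, block {2,3,4,6,7,9} splits into {2,4,7} and {3,6,9}.
On input x, block {0,1,5,8} splits into {0,5} and {1,8}.
No further refinement is possible. Final partition (4 blocks): {0,5} | {2,4,7} | {3,6,9} | {1,8}.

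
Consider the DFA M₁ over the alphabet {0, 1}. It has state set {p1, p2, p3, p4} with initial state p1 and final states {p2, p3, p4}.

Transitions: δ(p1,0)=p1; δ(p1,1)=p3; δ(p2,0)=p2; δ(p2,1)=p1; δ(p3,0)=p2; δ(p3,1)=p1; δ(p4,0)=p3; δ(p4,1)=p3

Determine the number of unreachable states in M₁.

1

Starting at p1 and following transitions, the reachable set is {p1, p2, p3}. That leaves p4 unreachable — 1 in total.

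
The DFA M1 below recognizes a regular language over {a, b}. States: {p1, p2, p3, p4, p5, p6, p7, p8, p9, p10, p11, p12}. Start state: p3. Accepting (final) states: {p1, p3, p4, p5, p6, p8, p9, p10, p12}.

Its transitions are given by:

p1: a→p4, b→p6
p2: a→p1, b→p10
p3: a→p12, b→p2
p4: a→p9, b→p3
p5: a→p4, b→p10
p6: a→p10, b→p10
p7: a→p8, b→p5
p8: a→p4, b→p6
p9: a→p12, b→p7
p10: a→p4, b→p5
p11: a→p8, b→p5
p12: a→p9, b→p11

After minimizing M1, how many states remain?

All states are reachable from the start state.
Initial partition by acceptance: {p1,p3,p4,p5,p6,p8,p9,p10,p12} | {p2,p7,p11}.
On input b, block {p1,p3,p4,p5,p6,p8,p9,p10,p12} splits into {p1,p4,p5,p6,p8,p10} and {p3,p9,p12}.
On input a, block {p1,p4,p5,p6,p8,p10} splits into {p1,p5,p6,p8,p10} and {p4}.
On input a, block {p1,p5,p6,p8,p10} splits into {p1,p5,p8,p10} and {p6}.
Refine {p1,p5,p8,p10} on symbol b: members go to different blocks, giving {p1,p8} and {p5,p10}.
The partition is now stable with 6 blocks: {p1,p8} | {p2,p7,p11} | {p3,p9,p12} | {p4} | {p6} | {p5,p10}.

6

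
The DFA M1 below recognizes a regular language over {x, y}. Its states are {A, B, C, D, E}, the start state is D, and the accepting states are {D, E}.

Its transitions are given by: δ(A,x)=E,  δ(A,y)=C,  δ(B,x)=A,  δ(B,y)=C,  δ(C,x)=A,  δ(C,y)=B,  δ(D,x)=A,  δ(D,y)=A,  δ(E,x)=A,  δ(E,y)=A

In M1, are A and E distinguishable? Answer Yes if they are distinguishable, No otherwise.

Initial partition by acceptance: {D,E} | {A,B,C}.
Split {A,B,C} by δ(·,x) → {B,C} and {A}.
No further refinement is possible. Final partition (3 blocks): {D,E} | {B,C} | {A}.
A and E end up in different blocks, so they are distinguishable. For instance, the string 'ε' is accepted from only E.

Yes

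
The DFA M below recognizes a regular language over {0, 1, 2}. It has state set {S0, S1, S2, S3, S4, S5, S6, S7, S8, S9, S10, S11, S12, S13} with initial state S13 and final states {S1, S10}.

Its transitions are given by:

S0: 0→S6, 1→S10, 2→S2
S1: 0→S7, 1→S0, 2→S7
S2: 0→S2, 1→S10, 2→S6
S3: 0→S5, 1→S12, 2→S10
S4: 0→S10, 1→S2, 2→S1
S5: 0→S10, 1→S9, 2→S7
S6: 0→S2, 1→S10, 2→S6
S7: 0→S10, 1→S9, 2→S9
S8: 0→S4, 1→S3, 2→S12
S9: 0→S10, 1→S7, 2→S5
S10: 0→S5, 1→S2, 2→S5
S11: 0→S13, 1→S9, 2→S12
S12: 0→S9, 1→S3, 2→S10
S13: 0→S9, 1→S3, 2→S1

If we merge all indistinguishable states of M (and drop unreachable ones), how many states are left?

4

First remove the unreachable states {S4,S8,S11}; 11 states remain.
Initial partition by acceptance: {S1,S10} | {S0,S2,S3,S5,S6,S7,S9,S12,S13}.
Refine {S0,S2,S3,S5,S6,S7,S9,S12,S13} on symbol 0: members go to different blocks, giving {S0,S2,S3,S6,S12,S13} and {S5,S7,S9}.
On input 0, block {S0,S2,S3,S6,S12,S13} splits into {S0,S2,S6} and {S3,S12,S13}.
The partition is now stable with 4 blocks: {S1,S10} | {S0,S2,S6} | {S5,S7,S9} | {S3,S12,S13}.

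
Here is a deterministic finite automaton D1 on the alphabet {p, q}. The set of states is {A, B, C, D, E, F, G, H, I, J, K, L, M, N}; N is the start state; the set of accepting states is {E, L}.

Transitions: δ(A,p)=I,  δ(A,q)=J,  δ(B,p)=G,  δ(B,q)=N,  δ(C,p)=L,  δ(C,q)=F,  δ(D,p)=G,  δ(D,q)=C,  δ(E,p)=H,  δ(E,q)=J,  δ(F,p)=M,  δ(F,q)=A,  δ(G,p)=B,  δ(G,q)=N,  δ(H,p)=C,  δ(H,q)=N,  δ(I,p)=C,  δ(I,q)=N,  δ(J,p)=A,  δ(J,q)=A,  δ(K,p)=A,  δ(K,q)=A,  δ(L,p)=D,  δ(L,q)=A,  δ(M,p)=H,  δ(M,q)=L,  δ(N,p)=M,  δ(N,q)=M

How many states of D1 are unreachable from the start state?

Starting at N and following transitions, the reachable set is {A, B, C, D, F, G, H, I, J, L, M, N}. That leaves E, K unreachable — 2 in total.

2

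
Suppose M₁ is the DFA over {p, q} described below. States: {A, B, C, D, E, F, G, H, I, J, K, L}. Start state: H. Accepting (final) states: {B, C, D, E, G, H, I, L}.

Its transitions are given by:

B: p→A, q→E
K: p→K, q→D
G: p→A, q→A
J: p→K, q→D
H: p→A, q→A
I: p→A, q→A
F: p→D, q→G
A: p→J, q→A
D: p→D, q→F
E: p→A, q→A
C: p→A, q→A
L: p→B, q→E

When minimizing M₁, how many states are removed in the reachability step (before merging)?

Starting at H and following transitions, the reachable set is {A, D, F, G, H, J, K}. That leaves B, C, E, I, L unreachable — 5 in total.

5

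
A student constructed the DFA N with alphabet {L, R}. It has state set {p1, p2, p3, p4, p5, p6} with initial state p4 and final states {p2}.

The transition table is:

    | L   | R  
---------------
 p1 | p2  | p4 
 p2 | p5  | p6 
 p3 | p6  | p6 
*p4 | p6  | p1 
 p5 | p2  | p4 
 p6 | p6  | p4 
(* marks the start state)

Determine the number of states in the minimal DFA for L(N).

4

Reachable states from the start: {p1,p2,p4,p5,p6}. Unreachable: {p3} — drop them.
P0 = {p2} | {p1,p4,p5,p6}.
Split {p1,p4,p5,p6} by δ(·,L) → {p1,p5} and {p4,p6}.
Split {p4,p6} by δ(·,R) → {p4} and {p6}.
The partition is now stable with 4 blocks: {p2} | {p1,p5} | {p4} | {p6}.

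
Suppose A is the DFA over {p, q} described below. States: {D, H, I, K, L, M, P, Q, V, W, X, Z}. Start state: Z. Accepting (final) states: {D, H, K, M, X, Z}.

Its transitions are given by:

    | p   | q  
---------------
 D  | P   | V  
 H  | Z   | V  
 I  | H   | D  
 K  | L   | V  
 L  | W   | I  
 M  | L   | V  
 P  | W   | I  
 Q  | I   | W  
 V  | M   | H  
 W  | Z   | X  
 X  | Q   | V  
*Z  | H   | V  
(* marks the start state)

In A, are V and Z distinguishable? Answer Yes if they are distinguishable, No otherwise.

First remove the unreachable states {K}; 11 states remain.
P0 = {D,H,M,X,Z} | {I,L,P,Q,V,W}.
Split {D,H,M,X,Z} by δ(·,p) → {D,M,X} and {H,Z}.
Refine {I,L,P,Q,V,W} on symbol p: members go to different blocks, giving {L,P,Q} and {I,W} and {V}.
Stable partition: {D,M,X} | {L,P,Q} | {H,Z} | {I,W} | {V} — 5 equivalence classes.
V and Z end up in different blocks, so they are distinguishable. For instance, the string 'ε' is accepted from only Z.

Yes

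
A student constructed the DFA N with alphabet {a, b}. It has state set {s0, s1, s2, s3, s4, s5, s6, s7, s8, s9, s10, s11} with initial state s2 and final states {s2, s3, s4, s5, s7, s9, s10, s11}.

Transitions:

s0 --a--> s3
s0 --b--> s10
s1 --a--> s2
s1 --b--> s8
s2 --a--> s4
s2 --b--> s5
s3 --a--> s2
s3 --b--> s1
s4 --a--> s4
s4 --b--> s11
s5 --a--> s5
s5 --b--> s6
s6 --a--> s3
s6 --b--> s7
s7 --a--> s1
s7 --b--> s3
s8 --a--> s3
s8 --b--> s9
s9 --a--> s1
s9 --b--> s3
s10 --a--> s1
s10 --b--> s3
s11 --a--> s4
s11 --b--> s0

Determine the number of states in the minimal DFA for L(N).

Initial partition by acceptance: {s2,s3,s4,s5,s7,s9,s10,s11} | {s0,s1,s6,s8}.
Split {s2,s3,s4,s5,s7,s9,s10,s11} by δ(·,a) → {s2,s3,s4,s5,s11} and {s7,s9,s10}.
Refine {s2,s3,s4,s5,s11} on symbol b: members go to different blocks, giving {s3,s5,s11} and {s2,s4}.
On input a, block {s3,s5,s11} splits into {s3,s11} and {s5}.
Refine {s0,s1,s6,s8} on symbol a: members go to different blocks, giving {s0,s6,s8} and {s1}.
Refine {s3,s11} on symbol b: members go to different blocks, giving {s3} and {s11}.
On input b, block {s2,s4} splits into {s2} and {s4}.
No further refinement is possible. Final partition (8 blocks): {s3} | {s0,s6,s8} | {s7,s9,s10} | {s2} | {s5} | {s1} | {s11} | {s4}.

8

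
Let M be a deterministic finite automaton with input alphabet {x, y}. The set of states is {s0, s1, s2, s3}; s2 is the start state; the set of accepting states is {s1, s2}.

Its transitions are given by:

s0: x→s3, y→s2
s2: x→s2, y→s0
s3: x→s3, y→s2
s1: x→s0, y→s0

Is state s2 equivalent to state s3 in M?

First remove the unreachable states {s1}; 3 states remain.
Initial partition by acceptance: {s2} | {s0,s3}.
No further refinement is possible. Final partition (2 blocks): {s2} | {s0,s3}.
s2 and s3 end up in different blocks, so they are distinguishable. For instance, the string 'ε' is accepted from only s2.

No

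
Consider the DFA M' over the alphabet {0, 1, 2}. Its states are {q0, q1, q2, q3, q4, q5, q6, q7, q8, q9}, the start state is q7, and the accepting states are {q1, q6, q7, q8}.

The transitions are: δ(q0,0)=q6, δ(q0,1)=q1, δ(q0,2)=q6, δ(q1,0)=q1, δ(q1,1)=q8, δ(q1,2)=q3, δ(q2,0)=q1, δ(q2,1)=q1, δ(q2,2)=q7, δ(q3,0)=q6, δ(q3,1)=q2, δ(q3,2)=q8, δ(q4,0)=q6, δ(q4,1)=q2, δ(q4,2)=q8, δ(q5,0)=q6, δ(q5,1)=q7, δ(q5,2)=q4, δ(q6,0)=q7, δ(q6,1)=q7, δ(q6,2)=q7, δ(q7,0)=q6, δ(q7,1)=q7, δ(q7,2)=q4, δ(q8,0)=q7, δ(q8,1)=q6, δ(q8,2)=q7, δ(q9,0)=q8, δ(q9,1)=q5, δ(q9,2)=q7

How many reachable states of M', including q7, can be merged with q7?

States {q0,q5,q9} cannot be reached from the start state, so discard them.
P0 = {q1,q6,q7,q8} | {q2,q3,q4}.
Split {q1,q6,q7,q8} by δ(·,2) → {q1,q7} and {q6,q8}.
Split {q1,q7} by δ(·,0) → {q1} and {q7}.
Refine {q2,q3,q4} on symbol 0: members go to different blocks, giving {q3,q4} and {q2}.
On input 1, block {q6,q8} splits into {q6} and {q8}.
No further refinement is possible. Final partition (6 blocks): {q1} | {q3,q4} | {q6} | {q7} | {q2} | {q8}.
State q7 belongs to the block {q7}, which has 1 states.

1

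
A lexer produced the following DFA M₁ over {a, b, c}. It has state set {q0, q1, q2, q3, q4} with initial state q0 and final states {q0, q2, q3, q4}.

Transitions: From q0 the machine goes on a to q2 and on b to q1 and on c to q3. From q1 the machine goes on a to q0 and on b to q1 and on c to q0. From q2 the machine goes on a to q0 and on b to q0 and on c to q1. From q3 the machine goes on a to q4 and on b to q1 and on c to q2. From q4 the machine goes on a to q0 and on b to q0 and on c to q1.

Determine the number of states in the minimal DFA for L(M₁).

P0 = {q0,q2,q3,q4} | {q1}.
Refine {q0,q2,q3,q4} on symbol b: members go to different blocks, giving {q0,q3} and {q2,q4}.
On input c, block {q0,q3} splits into {q0} and {q3}.
No further refinement is possible. Final partition (4 blocks): {q0} | {q1} | {q2,q4} | {q3}.

4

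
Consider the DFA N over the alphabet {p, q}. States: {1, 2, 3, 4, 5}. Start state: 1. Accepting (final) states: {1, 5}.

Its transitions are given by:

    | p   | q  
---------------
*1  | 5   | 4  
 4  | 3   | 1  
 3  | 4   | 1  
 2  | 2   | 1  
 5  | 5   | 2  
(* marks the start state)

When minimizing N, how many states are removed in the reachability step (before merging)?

Every one of the 5 states is reachable from 1.

0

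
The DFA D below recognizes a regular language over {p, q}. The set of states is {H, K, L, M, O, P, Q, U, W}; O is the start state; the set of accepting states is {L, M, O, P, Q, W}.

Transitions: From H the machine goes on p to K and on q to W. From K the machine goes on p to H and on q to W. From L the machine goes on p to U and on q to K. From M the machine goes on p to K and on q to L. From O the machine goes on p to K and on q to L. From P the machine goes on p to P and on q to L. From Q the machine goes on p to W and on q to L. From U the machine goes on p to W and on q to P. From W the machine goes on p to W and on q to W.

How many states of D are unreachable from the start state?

BFS from O reaches {H, K, L, O, P, U, W}; the 2 state(s) M, Q are never visited.

2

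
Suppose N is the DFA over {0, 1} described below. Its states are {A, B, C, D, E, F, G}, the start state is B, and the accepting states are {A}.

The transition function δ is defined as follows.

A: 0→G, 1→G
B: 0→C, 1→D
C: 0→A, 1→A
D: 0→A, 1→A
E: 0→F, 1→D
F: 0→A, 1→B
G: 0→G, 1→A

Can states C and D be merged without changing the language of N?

States {E,F} cannot be reached from the start state, so discard them.
Initial partition by acceptance: {A} | {B,C,D,G}.
On input 0, block {B,C,D,G} splits into {B,G} and {C,D}.
Split {B,G} by δ(·,0) → {B} and {G}.
Stable partition: {A} | {B} | {C,D} | {G} — 4 equivalence classes.
C and D lie in the same block of the stable partition, so they are equivalent — no string distinguishes them.

Yes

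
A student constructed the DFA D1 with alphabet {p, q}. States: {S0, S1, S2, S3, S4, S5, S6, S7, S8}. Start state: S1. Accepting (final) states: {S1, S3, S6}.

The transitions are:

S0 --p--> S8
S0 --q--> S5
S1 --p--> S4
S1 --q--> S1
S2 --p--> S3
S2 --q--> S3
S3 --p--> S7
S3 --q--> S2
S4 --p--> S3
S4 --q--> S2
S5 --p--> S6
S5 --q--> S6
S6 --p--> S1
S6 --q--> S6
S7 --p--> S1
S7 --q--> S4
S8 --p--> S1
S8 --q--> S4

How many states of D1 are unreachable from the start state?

4

Starting at S1 and following transitions, the reachable set is {S1, S2, S3, S4, S7}. That leaves S0, S5, S6, S8 unreachable — 4 in total.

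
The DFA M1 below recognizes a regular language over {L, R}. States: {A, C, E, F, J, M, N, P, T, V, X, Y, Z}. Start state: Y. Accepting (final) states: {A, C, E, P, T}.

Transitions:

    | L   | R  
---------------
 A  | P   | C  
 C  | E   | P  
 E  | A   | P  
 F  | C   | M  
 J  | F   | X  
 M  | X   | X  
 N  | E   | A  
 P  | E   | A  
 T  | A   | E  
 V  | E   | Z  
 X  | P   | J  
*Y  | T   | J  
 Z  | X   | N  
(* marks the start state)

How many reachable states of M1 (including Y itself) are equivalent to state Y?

3

Reachable states from the start: {A,C,E,F,J,M,P,T,X,Y}. Unreachable: {N,V,Z} — drop them.
Start with accepting vs non-accepting: {A,C,E,P,T} | {F,J,M,X,Y}.
Refine {F,J,M,X,Y} on symbol L: members go to different blocks, giving {F,X,Y} and {J,M}.
The partition is now stable with 3 blocks: {A,C,E,P,T} | {F,X,Y} | {J,M}.
State Y belongs to the block {F,X,Y}, which has 3 states.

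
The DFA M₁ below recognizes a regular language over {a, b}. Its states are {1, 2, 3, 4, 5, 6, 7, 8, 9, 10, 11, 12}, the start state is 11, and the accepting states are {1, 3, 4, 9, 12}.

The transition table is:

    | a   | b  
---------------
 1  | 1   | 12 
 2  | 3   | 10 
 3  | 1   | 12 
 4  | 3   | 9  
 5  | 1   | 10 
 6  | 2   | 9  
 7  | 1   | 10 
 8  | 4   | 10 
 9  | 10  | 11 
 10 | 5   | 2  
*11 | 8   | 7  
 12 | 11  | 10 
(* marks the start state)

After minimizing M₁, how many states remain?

4

Reachable states from the start: {1,2,3,4,5,7,8,9,10,11,12}. Unreachable: {6} — drop them.
Start with accepting vs non-accepting: {1,3,4,9,12} | {2,5,7,8,10,11}.
On input a, block {1,3,4,9,12} splits into {1,3,4} and {9,12}.
Split {2,5,7,8,10,11} by δ(·,a) → {2,5,7,8} and {10,11}.
No further refinement is possible. Final partition (4 blocks): {1,3,4} | {2,5,7,8} | {9,12} | {10,11}.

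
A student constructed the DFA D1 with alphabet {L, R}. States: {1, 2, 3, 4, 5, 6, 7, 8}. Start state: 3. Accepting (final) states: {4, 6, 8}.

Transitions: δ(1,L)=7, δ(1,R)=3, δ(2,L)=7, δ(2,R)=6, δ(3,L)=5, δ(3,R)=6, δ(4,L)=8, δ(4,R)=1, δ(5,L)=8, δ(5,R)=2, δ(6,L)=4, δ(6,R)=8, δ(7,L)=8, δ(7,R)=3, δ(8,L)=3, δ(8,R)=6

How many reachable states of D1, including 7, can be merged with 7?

Initial partition by acceptance: {4,6,8} | {1,2,3,5,7}.
Split {4,6,8} by δ(·,L) → {4,6} and {8}.
Refine {4,6} on symbol L: members go to different blocks, giving {4} and {6}.
Refine {1,2,3,5,7} on symbol L: members go to different blocks, giving {1,2,3} and {5,7}.
Split {1,2,3} by δ(·,R) → {2,3} and {1}.
Stable partition: {4} | {2,3} | {8} | {6} | {5,7} | {1} — 6 equivalence classes.
State 7 belongs to the block {5,7}, which has 2 states.

2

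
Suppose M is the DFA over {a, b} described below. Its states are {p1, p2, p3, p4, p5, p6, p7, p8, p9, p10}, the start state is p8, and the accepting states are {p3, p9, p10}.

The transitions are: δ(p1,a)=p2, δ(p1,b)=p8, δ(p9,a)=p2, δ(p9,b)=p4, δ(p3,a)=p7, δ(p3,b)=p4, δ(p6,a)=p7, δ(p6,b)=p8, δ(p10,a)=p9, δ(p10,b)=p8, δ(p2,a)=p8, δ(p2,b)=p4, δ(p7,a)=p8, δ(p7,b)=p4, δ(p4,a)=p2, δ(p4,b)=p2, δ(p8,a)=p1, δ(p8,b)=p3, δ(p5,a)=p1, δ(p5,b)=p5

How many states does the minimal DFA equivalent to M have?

5

First remove the unreachable states {p5,p6,p9,p10}; 6 states remain.
Initial partition by acceptance: {p3} | {p1,p2,p4,p7,p8}.
Split {p1,p2,p4,p7,p8} by δ(·,b) → {p1,p2,p4,p7} and {p8}.
Split {p1,p2,p4,p7} by δ(·,a) → {p1,p4} and {p2,p7}.
Split {p1,p4} by δ(·,b) → {p1} and {p4}.
The partition is now stable with 5 blocks: {p3} | {p1} | {p8} | {p2,p7} | {p4}.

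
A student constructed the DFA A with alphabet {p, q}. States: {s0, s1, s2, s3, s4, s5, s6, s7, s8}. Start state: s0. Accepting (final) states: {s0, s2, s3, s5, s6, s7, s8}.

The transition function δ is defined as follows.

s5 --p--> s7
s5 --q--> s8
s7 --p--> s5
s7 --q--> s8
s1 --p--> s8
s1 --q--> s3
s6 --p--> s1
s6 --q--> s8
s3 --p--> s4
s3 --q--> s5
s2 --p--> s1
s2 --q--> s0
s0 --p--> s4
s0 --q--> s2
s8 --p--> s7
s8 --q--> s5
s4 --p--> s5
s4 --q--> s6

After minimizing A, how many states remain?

Every state is reachable, so we keep all 9.
Initial partition by acceptance: {s0,s2,s3,s5,s6,s7,s8} | {s1,s4}.
Refine {s0,s2,s3,s5,s6,s7,s8} on symbol p: members go to different blocks, giving {s0,s2,s3,s6} and {s5,s7,s8}.
Split {s0,s2,s3,s6} by δ(·,q) → {s0,s2} and {s3,s6}.
Stable partition: {s0,s2} | {s1,s4} | {s5,s7,s8} | {s3,s6} — 4 equivalence classes.

4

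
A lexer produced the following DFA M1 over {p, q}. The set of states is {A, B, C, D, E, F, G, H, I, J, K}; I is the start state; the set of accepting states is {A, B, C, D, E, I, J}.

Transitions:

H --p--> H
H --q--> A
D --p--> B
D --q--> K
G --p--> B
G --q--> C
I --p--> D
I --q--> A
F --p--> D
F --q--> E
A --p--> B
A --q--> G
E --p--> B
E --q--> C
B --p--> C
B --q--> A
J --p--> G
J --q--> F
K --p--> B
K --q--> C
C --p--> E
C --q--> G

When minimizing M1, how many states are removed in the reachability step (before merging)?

3

Starting at I and following transitions, the reachable set is {A, B, C, D, E, G, I, K}. That leaves F, H, J unreachable — 3 in total.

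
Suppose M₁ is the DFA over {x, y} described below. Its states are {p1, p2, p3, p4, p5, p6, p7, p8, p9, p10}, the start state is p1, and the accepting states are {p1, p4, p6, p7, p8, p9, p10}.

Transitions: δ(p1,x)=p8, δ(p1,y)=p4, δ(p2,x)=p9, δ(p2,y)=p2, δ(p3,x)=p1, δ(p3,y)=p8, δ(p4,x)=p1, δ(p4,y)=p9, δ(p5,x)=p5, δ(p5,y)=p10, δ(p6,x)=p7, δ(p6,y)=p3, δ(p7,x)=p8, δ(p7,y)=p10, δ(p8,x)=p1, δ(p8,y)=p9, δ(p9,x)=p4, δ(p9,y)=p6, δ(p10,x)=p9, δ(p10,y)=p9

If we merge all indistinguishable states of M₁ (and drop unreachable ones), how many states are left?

7

Reachable states from the start: {p1,p3,p4,p6,p7,p8,p9,p10}. Unreachable: {p2,p5} — drop them.
Initial partition by acceptance: {p1,p4,p6,p7,p8,p9,p10} | {p3}.
Split {p1,p4,p6,p7,p8,p9,p10} by δ(·,y) → {p1,p4,p7,p8,p9,p10} and {p6}.
Refine {p1,p4,p7,p8,p9,p10} on symbol y: members go to different blocks, giving {p1,p4,p7,p8,p10} and {p9}.
Refine {p1,p4,p7,p8,p10} on symbol x: members go to different blocks, giving {p1,p4,p7,p8} and {p10}.
On input y, block {p1,p4,p7,p8} splits into {p4,p8} and {p1} and {p7}.
No further refinement is possible. Final partition (7 blocks): {p4,p8} | {p3} | {p6} | {p9} | {p10} | {p1} | {p7}.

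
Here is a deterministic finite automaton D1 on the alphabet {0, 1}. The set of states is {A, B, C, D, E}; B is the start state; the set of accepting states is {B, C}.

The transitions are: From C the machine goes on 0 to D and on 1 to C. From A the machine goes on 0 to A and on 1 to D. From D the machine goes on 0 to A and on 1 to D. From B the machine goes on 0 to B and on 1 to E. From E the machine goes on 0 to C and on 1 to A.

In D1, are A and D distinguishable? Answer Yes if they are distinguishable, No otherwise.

No

Initial partition by acceptance: {B,C} | {A,D,E}.
On input 0, block {B,C} splits into {B} and {C}.
Split {A,D,E} by δ(·,0) → {A,D} and {E}.
Stable partition: {B} | {A,D} | {C} | {E} — 4 equivalence classes.
A and D lie in the same block of the stable partition, so they are equivalent — no string distinguishes them.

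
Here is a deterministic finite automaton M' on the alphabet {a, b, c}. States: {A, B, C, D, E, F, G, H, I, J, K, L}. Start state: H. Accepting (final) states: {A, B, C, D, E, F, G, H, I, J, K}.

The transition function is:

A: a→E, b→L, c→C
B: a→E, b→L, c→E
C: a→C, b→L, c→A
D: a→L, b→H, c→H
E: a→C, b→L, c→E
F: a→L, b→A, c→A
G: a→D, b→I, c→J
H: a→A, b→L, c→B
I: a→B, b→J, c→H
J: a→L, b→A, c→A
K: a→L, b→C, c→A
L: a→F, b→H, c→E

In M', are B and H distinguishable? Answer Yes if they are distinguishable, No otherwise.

States {D,G,I,J,K} cannot be reached from the start state, so discard them.
P0 = {A,B,C,E,F,H} | {L}.
Refine {A,B,C,E,F,H} on symbol a: members go to different blocks, giving {A,B,C,E,H} and {F}.
Stable partition: {A,B,C,E,H} | {L} | {F} — 3 equivalence classes.
B and H lie in the same block of the stable partition, so they are equivalent — no string distinguishes them.

No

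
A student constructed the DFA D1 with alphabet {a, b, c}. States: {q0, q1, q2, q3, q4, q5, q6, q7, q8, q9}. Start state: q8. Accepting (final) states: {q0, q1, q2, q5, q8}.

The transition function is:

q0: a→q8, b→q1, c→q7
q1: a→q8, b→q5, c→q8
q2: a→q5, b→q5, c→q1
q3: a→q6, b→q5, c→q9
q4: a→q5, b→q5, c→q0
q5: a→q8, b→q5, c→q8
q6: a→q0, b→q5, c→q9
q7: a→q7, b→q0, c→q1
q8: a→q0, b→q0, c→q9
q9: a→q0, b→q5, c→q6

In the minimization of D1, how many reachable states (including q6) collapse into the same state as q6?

First remove the unreachable states {q2,q3,q4}; 7 states remain.
P0 = {q0,q1,q5,q8} | {q6,q7,q9}.
Split {q0,q1,q5,q8} by δ(·,c) → {q0,q8} and {q1,q5}.
Refine {q0,q8} on symbol b: members go to different blocks, giving {q0} and {q8}.
On input a, block {q6,q7,q9} splits into {q6,q9} and {q7}.
No further refinement is possible. Final partition (5 blocks): {q0} | {q6,q9} | {q1,q5} | {q8} | {q7}.
State q6 belongs to the block {q6,q9}, which has 2 states.

2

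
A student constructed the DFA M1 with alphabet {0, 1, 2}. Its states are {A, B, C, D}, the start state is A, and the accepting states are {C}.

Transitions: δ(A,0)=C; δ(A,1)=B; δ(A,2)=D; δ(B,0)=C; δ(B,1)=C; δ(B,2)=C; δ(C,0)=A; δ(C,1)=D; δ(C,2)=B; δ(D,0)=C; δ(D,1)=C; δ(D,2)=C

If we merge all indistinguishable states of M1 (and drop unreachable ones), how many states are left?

All states are reachable from the start state.
P0 = {C} | {A,B,D}.
Split {A,B,D} by δ(·,1) → {B,D} and {A}.
No further refinement is possible. Final partition (3 blocks): {C} | {B,D} | {A}.

3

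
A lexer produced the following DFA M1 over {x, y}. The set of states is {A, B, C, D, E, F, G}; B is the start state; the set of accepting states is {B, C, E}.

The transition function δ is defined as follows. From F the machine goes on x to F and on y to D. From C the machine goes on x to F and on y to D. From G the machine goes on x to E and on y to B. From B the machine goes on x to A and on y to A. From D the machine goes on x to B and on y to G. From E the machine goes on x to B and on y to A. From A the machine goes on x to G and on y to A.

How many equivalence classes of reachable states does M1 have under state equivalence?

First remove the unreachable states {C,D,F}; 4 states remain.
P0 = {B,E} | {A,G}.
On input x, block {B,E} splits into {B} and {E}.
Refine {A,G} on symbol x: members go to different blocks, giving {A} and {G}.
The partition is now stable with 4 blocks: {B} | {A} | {E} | {G}.

4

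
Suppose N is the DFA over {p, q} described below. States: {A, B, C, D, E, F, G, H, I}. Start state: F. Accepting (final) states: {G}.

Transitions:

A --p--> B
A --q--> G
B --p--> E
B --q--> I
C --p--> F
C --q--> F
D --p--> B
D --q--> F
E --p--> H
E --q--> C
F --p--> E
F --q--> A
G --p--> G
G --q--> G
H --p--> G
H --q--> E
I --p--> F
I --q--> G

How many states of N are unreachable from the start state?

No path from F leads to D; the other 8 states are all reachable.

1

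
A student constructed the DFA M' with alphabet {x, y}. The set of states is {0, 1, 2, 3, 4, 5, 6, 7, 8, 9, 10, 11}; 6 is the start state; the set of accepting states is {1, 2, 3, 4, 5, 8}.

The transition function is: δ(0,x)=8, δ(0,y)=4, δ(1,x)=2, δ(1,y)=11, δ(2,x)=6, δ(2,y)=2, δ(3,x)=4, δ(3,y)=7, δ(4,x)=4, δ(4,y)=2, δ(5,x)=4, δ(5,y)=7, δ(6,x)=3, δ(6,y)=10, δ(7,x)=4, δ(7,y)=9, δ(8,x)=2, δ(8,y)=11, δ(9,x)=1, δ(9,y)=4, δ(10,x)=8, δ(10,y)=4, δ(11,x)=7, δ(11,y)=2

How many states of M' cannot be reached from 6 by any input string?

2

BFS from 6 reaches {1, 2, 3, 4, 6, 7, 8, 9, 10, 11}; the 2 state(s) 0, 5 are never visited.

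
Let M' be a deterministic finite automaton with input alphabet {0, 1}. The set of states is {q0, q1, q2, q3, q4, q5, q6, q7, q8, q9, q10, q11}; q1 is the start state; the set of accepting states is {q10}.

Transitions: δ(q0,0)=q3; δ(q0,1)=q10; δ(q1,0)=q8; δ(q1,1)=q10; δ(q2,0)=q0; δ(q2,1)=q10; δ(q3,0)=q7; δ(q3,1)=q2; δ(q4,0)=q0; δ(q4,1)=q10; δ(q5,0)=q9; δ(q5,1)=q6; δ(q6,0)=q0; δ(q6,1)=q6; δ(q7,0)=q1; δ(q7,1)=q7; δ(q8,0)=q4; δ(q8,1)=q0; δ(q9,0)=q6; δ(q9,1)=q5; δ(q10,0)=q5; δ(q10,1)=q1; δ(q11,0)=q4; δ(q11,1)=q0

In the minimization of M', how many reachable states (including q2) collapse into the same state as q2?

2

States {q11} cannot be reached from the start state, so discard them.
Start with accepting vs non-accepting: {q10} | {q0,q1,q2,q3,q4,q5,q6,q7,q8,q9}.
Split {q0,q1,q2,q3,q4,q5,q6,q7,q8,q9} by δ(·,1) → {q3,q5,q6,q7,q8,q9} and {q0,q1,q2,q4}.
Split {q3,q5,q6,q7,q8,q9} by δ(·,0) → {q3,q5,q9} and {q6,q7,q8}.
Split {q3,q5,q9} by δ(·,0) → {q3,q9} and {q5}.
Split {q3,q9} by δ(·,1) → {q3} and {q9}.
On input 0, block {q0,q1,q2,q4} splits into {q2,q4} and {q0} and {q1}.
Refine {q6,q7,q8} on symbol 0: members go to different blocks, giving {q6} and {q7} and {q8}.
No further refinement is possible. Final partition (10 blocks): {q10} | {q3} | {q2,q4} | {q6} | {q5} | {q9} | {q0} | {q1} | {q7} | {q8}.
State q2 belongs to the block {q2,q4}, which has 2 states.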